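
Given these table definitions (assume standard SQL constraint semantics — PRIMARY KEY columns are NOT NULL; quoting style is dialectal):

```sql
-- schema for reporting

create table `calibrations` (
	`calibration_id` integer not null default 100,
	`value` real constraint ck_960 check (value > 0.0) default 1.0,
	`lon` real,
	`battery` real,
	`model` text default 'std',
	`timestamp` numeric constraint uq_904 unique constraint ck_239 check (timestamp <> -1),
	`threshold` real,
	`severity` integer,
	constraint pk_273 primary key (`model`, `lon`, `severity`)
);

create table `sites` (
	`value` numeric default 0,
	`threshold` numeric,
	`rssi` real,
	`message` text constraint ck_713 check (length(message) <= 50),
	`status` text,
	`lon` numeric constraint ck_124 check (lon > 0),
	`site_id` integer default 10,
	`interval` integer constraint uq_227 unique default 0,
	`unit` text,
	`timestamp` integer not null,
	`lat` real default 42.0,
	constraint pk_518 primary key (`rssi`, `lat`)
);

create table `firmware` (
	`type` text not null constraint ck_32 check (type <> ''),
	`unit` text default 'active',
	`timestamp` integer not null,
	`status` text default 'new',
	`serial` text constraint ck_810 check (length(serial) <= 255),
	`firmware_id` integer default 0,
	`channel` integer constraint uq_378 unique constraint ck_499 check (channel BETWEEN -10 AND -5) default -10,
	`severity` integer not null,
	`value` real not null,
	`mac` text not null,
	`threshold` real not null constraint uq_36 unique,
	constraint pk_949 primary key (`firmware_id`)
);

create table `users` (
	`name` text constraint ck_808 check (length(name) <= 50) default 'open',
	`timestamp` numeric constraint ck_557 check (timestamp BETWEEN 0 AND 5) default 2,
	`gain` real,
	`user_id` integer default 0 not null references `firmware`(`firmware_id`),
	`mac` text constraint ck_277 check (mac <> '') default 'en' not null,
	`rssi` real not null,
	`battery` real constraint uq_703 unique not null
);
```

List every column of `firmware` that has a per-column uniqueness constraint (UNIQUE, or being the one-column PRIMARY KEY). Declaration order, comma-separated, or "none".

- type: no UNIQUE or single-column PK constraint.
- unit: no UNIQUE or single-column PK constraint.
- timestamp: no UNIQUE or single-column PK constraint.
- status: no UNIQUE or single-column PK constraint.
- serial: no UNIQUE or single-column PK constraint.
- firmware_id: single-column PRIMARY KEY → unique.
- channel: declared UNIQUE → unique.
- severity: no UNIQUE or single-column PK constraint.
- value: no UNIQUE or single-column PK constraint.
- mac: no UNIQUE or single-column PK constraint.
- threshold: declared UNIQUE → unique.

firmware_id, channel, threshold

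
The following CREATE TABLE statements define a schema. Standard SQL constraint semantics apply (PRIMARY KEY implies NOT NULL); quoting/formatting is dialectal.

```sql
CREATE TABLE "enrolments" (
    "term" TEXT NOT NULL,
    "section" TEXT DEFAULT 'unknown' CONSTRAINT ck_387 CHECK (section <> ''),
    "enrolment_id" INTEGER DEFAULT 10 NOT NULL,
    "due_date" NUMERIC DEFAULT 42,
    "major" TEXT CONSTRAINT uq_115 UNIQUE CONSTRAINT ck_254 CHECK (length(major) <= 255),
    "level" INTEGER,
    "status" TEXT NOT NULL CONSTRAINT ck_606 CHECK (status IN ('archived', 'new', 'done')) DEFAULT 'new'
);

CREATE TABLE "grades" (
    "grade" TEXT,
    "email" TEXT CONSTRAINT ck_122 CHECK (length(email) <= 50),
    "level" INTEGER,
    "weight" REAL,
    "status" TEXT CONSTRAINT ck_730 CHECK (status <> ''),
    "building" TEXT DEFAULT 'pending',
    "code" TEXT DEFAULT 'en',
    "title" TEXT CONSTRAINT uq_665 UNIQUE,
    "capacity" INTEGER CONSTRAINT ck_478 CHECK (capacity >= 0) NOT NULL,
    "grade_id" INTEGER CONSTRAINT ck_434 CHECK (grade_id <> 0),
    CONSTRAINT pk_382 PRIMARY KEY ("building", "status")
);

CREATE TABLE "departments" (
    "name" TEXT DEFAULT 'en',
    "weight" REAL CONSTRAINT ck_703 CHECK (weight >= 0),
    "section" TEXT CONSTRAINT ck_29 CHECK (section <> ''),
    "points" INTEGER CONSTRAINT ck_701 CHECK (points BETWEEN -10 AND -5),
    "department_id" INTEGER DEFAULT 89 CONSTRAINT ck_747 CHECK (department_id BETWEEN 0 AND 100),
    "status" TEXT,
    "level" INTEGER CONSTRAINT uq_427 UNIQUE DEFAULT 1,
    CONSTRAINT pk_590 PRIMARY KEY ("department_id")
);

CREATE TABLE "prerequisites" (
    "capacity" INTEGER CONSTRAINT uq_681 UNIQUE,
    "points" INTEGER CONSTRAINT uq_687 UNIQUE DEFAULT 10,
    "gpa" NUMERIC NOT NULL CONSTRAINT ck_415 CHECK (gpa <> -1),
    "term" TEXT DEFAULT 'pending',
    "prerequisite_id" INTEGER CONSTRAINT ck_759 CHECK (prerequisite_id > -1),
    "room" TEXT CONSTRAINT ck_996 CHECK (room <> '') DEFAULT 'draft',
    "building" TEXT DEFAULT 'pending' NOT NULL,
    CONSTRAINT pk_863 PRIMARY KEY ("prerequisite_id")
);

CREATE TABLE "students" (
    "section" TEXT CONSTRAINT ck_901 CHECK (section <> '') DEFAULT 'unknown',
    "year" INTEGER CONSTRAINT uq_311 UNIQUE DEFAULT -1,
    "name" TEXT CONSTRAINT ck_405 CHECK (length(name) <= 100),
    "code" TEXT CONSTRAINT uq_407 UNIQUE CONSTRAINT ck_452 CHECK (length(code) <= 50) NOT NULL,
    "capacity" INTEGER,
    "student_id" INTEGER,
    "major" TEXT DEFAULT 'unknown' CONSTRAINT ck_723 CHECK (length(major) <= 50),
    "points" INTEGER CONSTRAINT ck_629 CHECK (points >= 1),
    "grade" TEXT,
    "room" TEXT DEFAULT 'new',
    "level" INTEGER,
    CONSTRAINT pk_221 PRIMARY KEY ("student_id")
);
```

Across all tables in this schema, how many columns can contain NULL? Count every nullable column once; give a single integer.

enrolments: 4 nullable (section, due_date, major, level — PK none and explicit NOT NULL columns excluded).
grades: 7 nullable (grade, email, level, weight, code, title, grade_id — PK (building, status) and explicit NOT NULL columns excluded).
departments: 6 nullable (name, weight, section, points, status, level — PK (department_id) and explicit NOT NULL columns excluded).
prerequisites: 4 nullable (capacity, points, term, room — PK (prerequisite_id) and explicit NOT NULL columns excluded).
students: 9 nullable (section, year, name, capacity, major, points, grade, room, level — PK (student_id) and explicit NOT NULL columns excluded).
Total: 4 + 7 + 6 + 4 + 9 = 30.

30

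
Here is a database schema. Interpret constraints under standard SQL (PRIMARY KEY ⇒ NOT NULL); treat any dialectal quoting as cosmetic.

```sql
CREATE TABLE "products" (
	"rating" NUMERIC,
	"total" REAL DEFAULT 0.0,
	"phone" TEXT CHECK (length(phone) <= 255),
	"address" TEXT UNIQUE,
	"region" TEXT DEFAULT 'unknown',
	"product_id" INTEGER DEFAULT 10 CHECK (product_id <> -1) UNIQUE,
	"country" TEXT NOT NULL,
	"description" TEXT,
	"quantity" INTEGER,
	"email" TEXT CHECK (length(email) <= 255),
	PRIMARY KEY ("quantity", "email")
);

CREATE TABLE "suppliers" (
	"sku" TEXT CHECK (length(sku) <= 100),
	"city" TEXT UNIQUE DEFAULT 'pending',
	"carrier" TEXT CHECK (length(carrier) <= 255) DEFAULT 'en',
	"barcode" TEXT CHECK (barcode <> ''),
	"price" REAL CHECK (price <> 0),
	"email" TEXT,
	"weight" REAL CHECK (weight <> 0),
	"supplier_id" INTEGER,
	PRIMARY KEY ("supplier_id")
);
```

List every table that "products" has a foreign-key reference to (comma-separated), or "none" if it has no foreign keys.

none

No column in products has a REFERENCES clause.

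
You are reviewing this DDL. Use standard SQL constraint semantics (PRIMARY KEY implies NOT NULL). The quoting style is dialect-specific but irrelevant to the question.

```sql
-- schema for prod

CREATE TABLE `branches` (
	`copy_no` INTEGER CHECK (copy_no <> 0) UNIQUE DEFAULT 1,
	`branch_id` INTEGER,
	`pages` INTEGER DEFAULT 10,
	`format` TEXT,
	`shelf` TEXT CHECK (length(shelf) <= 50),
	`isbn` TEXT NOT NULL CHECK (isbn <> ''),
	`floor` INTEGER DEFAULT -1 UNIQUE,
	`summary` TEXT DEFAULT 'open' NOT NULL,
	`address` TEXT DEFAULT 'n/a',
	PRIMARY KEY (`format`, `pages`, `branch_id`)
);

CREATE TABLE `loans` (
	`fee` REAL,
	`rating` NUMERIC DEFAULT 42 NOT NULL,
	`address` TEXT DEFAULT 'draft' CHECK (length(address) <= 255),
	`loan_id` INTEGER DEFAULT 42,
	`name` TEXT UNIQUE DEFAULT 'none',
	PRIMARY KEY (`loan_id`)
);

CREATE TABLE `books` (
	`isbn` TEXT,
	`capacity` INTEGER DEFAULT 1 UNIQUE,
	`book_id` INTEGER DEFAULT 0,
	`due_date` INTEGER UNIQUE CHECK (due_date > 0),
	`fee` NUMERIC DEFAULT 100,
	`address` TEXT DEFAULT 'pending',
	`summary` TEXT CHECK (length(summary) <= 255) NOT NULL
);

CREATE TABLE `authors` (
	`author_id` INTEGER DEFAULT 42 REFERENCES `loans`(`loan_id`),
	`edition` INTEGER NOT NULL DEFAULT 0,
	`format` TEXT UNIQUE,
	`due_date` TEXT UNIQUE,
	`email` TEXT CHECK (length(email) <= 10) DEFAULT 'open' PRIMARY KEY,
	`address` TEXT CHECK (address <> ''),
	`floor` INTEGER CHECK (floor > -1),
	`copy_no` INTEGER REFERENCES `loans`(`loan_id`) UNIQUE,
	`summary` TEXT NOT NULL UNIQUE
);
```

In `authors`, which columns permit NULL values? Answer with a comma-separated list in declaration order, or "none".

- author_id: a foreign key column may be NULL unless separately constrained → nullable.
- edition: declared NOT NULL → not nullable.
- format: UNIQUE does not imply NOT NULL → nullable.
- due_date: UNIQUE does not imply NOT NULL → nullable.
- email: part of the PRIMARY KEY, which implies NOT NULL → not nullable.
- address: CHECK does not forbid NULL (a CHECK constraint passes when its expression is NULL) → nullable.
- floor: CHECK does not forbid NULL (a CHECK constraint passes when its expression is NULL) → nullable.
- copy_no: a foreign key column may be NULL unless separately constrained → nullable.
- summary: declared NOT NULL → not nullable.

author_id, format, due_date, address, floor, copy_no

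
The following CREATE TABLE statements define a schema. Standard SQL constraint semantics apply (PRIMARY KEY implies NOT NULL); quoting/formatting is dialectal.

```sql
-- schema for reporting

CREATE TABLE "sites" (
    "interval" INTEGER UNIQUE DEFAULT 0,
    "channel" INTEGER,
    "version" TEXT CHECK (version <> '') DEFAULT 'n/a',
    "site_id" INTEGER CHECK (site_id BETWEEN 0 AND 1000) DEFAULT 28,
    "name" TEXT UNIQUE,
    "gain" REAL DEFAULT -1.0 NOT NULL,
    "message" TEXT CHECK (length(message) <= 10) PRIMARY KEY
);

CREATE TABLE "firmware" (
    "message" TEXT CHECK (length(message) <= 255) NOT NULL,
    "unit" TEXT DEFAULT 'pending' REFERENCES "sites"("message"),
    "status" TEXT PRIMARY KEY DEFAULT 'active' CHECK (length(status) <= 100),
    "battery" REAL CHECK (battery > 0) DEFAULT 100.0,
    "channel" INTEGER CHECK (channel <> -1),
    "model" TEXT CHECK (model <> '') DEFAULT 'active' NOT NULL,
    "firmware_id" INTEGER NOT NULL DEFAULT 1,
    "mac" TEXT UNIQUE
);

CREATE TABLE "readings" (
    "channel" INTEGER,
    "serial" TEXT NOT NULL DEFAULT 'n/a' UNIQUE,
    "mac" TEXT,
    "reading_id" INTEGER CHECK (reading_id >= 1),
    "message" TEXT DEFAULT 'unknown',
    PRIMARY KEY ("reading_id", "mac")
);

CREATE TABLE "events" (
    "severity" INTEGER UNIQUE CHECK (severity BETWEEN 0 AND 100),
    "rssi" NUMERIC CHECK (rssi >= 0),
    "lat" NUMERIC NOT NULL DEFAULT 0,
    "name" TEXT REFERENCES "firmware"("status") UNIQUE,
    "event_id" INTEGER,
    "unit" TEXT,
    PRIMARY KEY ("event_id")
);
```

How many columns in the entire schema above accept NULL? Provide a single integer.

sites: 5 nullable (interval, channel, version, site_id, name — PK (message) and explicit NOT NULL columns excluded).
firmware: 4 nullable (unit, battery, channel, mac — PK (status) and explicit NOT NULL columns excluded).
readings: 2 nullable (channel, message — PK (reading_id, mac) and explicit NOT NULL columns excluded).
events: 4 nullable (severity, rssi, name, unit — PK (event_id) and explicit NOT NULL columns excluded).
Total: 5 + 4 + 2 + 4 = 15.

15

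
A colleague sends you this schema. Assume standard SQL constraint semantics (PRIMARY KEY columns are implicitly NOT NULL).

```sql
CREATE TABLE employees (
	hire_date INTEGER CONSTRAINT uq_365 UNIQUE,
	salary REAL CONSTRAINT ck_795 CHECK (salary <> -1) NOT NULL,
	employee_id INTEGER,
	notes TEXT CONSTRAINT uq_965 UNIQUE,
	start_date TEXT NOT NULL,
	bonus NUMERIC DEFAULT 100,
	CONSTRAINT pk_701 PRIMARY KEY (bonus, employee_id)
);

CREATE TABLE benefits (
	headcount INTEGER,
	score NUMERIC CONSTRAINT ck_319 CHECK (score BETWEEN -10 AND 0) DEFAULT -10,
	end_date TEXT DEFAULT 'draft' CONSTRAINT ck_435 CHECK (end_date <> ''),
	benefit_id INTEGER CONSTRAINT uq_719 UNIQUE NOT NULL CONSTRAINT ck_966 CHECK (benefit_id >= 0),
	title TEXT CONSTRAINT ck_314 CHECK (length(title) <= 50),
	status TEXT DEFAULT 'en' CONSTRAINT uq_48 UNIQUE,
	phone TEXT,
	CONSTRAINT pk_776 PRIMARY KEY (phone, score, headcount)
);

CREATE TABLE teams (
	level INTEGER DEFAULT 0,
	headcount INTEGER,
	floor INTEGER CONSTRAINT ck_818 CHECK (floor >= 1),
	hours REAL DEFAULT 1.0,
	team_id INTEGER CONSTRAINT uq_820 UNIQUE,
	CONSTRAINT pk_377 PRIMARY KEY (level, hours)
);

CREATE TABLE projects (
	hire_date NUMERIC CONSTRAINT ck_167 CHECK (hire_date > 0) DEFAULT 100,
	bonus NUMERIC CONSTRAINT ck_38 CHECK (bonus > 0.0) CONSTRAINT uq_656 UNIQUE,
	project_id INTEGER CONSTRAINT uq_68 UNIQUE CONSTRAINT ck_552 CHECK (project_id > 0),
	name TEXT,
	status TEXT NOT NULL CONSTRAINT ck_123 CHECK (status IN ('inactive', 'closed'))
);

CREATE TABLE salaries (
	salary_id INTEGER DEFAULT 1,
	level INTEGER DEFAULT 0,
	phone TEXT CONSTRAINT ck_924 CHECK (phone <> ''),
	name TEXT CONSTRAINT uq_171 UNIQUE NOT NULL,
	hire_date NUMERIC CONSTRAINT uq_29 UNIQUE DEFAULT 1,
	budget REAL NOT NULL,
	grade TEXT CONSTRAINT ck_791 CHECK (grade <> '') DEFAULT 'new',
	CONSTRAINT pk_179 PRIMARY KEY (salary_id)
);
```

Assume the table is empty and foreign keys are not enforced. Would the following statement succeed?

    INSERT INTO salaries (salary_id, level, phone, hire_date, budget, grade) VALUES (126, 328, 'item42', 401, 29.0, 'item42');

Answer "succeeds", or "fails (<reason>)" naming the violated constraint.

fails (NOT NULL on name)

name is omitted from the column list and has no DEFAULT, so it would receive NULL.
But name is declared NOT NULL.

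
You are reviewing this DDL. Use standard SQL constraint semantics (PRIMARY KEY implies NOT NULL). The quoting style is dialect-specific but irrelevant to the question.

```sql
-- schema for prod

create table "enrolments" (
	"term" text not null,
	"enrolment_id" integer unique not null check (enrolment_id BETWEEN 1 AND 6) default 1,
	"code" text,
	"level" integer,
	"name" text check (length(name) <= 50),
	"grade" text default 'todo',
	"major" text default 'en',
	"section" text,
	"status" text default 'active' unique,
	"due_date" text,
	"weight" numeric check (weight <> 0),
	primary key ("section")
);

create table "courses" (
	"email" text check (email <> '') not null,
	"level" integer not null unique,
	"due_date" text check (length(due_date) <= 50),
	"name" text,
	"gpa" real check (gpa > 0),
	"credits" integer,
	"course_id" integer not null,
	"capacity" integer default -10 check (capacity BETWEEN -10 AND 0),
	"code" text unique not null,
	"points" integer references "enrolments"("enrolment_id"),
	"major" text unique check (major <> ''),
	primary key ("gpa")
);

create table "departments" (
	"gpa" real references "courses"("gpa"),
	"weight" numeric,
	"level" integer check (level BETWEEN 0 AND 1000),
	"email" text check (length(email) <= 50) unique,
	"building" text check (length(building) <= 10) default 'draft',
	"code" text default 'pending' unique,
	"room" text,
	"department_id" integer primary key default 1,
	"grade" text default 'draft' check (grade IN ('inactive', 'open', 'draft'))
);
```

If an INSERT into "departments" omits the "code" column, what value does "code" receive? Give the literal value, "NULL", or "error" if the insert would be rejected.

code has an explicit DEFAULT 'pending'.
When the column is omitted from an INSERT, that default is used.

'pending'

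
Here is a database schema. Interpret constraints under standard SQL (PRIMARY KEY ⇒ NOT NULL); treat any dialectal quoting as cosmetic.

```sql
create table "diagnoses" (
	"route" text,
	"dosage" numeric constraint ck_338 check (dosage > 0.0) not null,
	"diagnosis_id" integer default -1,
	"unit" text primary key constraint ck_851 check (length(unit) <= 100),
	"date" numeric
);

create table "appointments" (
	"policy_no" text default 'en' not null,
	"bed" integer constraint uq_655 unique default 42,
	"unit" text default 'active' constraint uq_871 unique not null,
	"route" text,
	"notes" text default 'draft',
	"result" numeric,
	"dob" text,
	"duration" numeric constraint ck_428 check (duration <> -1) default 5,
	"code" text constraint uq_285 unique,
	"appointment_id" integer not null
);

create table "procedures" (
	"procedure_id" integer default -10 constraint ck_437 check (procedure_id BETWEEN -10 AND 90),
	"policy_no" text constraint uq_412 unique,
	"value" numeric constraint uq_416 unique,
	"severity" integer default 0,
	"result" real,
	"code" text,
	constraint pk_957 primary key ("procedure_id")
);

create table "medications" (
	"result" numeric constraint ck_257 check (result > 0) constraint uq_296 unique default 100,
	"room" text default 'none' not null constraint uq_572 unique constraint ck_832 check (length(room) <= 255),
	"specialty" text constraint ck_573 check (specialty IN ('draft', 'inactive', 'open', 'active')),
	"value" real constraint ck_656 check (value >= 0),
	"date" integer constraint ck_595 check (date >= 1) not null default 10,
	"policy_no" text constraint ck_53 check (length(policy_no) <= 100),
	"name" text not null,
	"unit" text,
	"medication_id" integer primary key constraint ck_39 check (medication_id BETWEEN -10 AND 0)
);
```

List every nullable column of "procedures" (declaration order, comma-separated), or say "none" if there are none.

- procedure_id: part of the PRIMARY KEY, which implies NOT NULL → not nullable.
- policy_no: UNIQUE does not imply NOT NULL → nullable.
- value: UNIQUE does not imply NOT NULL → nullable.
- severity: DEFAULT only fills an omitted column; an explicit NULL is still allowed → nullable.
- result: no NOT NULL constraint applies → nullable.
- code: no NOT NULL constraint applies → nullable.

policy_no, value, severity, result, code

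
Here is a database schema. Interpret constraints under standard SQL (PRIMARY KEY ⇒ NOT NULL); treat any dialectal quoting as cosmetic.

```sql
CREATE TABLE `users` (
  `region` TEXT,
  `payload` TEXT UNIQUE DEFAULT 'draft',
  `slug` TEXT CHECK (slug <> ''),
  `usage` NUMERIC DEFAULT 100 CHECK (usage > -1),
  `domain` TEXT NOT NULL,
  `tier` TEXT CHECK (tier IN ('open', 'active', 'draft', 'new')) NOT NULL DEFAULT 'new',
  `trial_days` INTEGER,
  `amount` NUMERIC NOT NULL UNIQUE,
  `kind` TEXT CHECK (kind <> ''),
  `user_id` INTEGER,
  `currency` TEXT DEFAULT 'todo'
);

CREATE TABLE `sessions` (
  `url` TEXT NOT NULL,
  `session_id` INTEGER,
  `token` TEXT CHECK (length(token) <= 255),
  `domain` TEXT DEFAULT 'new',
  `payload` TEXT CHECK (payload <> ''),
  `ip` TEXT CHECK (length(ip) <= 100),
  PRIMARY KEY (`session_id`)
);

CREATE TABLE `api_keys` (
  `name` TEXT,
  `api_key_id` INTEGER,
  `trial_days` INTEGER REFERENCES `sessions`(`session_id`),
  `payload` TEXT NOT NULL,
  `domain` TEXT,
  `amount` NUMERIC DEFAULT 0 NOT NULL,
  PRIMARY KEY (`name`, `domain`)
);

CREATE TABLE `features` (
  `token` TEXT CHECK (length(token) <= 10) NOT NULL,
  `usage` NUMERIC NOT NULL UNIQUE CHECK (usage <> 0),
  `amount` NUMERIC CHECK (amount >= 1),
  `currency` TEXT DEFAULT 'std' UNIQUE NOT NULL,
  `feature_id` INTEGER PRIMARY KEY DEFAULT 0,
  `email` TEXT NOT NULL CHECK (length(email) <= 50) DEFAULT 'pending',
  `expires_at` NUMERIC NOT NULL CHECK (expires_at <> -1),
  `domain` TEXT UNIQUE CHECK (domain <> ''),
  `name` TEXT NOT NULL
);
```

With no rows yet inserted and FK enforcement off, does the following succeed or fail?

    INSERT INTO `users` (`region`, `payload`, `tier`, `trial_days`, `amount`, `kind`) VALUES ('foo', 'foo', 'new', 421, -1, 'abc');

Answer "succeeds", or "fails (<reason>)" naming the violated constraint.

domain is omitted from the column list and has no DEFAULT, so it would receive NULL.
But domain is declared NOT NULL.

fails (NOT NULL on domain)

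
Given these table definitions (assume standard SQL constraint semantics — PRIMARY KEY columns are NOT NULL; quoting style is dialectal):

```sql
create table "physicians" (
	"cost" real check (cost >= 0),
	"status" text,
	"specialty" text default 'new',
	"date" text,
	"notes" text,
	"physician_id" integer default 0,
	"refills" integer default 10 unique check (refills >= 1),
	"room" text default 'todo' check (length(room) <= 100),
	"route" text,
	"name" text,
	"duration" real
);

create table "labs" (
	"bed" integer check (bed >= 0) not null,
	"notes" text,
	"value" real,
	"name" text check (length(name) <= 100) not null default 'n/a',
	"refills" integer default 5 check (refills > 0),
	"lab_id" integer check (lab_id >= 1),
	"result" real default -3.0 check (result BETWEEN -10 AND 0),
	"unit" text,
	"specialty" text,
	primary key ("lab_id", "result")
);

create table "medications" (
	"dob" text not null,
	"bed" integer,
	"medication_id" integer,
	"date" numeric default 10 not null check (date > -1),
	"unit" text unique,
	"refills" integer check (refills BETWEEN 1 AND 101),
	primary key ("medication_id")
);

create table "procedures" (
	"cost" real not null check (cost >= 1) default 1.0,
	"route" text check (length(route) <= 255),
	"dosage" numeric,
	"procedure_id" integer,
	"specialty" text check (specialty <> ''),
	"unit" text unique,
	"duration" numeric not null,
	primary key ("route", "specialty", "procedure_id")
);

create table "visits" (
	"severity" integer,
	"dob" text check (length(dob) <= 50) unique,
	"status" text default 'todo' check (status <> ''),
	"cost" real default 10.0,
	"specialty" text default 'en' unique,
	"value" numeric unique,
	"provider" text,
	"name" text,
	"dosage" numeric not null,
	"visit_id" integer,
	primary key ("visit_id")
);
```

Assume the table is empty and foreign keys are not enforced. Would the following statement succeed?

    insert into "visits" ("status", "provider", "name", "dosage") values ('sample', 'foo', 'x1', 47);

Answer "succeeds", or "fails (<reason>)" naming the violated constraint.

visit_id is omitted from the column list and has no DEFAULT, so it would receive NULL.
But visit_id is part of the PRIMARY KEY (implied NOT NULL).

fails (NOT NULL on visit_id)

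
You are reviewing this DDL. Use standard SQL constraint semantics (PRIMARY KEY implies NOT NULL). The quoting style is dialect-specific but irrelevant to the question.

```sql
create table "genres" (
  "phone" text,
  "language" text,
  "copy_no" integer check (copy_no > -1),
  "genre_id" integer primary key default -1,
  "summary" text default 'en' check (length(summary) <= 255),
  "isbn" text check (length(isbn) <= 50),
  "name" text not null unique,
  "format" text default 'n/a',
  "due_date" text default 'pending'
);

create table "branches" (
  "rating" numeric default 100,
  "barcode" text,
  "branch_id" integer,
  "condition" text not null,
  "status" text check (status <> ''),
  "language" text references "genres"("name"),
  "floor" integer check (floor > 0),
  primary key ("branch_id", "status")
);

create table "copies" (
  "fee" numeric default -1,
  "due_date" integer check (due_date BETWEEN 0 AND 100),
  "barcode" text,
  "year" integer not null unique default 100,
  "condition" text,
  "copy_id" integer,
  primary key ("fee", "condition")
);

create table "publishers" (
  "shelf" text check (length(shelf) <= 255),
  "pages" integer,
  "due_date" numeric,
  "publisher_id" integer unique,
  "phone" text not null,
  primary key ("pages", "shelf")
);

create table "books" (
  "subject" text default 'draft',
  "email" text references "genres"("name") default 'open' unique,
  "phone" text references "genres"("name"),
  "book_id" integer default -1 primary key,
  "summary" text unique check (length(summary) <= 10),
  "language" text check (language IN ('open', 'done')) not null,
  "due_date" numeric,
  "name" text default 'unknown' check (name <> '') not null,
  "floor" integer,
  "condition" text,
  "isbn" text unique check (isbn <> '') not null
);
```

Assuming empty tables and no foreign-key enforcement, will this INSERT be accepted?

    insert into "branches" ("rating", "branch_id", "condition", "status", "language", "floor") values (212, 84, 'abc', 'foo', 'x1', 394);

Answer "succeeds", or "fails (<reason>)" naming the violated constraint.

NOT NULL columns: branch_id is supplied; condition is supplied; status is supplied.
CHECK constraints: 'foo' satisfies (status <> ''); 394 satisfies (floor > 0).
No constraint is violated.

succeeds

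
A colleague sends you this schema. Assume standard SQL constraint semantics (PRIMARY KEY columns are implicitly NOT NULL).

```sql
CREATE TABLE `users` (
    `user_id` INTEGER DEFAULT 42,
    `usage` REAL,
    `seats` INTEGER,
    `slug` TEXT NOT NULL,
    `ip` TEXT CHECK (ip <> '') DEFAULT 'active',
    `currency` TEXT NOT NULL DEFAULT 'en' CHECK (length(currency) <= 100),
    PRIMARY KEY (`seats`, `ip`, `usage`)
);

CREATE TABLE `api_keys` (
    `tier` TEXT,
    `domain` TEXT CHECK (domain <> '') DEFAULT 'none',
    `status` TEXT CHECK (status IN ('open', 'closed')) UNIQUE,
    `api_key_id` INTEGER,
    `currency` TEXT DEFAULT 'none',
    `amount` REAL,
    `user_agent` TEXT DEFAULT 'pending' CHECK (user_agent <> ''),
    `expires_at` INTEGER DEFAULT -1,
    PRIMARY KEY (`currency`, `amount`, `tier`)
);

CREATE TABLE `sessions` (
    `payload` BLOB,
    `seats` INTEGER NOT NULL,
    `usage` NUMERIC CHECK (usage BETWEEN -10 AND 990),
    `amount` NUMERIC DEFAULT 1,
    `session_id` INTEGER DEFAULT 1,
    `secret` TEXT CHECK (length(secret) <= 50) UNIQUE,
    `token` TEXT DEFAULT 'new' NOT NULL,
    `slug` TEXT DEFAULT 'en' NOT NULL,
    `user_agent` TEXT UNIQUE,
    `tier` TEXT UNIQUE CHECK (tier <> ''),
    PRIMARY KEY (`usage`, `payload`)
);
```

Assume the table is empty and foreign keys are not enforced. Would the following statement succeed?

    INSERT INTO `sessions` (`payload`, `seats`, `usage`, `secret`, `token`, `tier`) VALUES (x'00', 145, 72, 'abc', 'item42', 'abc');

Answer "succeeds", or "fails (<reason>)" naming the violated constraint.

succeeds

NOT NULL columns: payload is supplied; seats is supplied; slug defaults to 'en'; token is supplied; usage is supplied.
CHECK constraints: 72 satisfies (usage BETWEEN -10 AND 990); 'abc' satisfies (length(secret) <= 50); 'abc' satisfies (tier <> '').
No constraint is violated.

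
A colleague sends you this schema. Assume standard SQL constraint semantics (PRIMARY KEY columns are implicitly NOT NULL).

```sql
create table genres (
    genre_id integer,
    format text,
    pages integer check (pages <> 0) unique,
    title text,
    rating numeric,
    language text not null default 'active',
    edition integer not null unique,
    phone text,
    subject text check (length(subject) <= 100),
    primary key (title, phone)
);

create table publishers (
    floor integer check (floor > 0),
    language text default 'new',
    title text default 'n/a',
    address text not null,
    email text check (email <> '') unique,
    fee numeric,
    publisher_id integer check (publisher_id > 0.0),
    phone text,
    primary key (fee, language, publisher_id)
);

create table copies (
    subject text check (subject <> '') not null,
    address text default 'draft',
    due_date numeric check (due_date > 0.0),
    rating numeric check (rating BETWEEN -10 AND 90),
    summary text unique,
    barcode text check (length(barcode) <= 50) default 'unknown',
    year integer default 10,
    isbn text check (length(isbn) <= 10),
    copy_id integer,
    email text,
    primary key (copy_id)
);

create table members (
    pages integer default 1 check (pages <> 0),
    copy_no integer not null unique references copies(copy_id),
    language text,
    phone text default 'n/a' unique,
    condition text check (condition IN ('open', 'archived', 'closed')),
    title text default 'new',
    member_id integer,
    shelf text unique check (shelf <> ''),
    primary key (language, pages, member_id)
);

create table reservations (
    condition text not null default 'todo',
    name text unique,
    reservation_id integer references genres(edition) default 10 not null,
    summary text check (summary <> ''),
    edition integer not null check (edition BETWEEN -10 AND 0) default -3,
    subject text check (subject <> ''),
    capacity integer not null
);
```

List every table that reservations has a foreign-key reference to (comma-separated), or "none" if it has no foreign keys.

- reservation_id REFERENCES genres(edition).

genres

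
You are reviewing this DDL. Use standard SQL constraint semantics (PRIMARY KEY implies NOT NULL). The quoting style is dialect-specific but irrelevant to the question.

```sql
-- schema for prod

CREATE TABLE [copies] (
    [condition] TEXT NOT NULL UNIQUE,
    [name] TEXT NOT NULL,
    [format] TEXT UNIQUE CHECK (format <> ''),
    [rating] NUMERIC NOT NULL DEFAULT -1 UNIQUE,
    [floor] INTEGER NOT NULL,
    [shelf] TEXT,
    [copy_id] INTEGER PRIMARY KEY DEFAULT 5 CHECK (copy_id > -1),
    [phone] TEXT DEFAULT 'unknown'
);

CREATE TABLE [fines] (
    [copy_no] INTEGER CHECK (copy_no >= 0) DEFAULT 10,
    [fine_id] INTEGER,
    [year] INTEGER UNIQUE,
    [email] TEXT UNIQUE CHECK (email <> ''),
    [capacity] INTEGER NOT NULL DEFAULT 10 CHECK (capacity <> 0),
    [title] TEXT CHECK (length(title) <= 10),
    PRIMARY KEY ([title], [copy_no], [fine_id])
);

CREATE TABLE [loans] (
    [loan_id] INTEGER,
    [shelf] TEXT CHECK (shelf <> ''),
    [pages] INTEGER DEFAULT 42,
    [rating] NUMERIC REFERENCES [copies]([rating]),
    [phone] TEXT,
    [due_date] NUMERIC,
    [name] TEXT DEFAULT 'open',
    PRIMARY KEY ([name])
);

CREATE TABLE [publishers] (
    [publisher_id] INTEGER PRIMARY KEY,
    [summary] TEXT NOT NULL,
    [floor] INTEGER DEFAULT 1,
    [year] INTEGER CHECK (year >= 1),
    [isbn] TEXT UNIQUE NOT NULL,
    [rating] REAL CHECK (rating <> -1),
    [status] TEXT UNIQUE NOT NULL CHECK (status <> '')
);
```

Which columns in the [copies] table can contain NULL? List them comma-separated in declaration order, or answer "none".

- condition: declared NOT NULL → not nullable.
- name: declared NOT NULL → not nullable.
- format: CHECK does not forbid NULL (a CHECK constraint passes when its expression is NULL) → nullable.
- rating: declared NOT NULL → not nullable.
- floor: declared NOT NULL → not nullable.
- shelf: no NOT NULL constraint applies → nullable.
- copy_id: part of the PRIMARY KEY, which implies NOT NULL → not nullable.
- phone: DEFAULT only fills an omitted column; an explicit NULL is still allowed → nullable.

format, shelf, phone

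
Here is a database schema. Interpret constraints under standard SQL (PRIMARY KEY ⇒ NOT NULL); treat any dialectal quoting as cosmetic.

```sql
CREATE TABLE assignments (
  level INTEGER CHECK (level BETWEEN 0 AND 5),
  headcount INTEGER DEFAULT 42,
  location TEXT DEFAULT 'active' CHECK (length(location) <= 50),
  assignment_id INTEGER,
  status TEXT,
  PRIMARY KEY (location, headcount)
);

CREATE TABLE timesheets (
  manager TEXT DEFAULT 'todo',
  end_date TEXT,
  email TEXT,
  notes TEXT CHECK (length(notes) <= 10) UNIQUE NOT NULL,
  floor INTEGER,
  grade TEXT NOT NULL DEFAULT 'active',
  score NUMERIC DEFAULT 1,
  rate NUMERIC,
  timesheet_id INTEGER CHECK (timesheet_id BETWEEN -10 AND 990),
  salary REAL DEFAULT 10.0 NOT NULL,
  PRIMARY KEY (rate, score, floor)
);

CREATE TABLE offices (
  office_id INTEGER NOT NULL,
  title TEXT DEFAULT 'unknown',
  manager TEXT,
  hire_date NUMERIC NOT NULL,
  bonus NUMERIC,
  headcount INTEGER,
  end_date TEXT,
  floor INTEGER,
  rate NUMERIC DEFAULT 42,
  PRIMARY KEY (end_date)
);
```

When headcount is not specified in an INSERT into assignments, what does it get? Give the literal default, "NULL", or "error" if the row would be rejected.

headcount has an explicit DEFAULT 42.
When the column is omitted from an INSERT, that default is used.

42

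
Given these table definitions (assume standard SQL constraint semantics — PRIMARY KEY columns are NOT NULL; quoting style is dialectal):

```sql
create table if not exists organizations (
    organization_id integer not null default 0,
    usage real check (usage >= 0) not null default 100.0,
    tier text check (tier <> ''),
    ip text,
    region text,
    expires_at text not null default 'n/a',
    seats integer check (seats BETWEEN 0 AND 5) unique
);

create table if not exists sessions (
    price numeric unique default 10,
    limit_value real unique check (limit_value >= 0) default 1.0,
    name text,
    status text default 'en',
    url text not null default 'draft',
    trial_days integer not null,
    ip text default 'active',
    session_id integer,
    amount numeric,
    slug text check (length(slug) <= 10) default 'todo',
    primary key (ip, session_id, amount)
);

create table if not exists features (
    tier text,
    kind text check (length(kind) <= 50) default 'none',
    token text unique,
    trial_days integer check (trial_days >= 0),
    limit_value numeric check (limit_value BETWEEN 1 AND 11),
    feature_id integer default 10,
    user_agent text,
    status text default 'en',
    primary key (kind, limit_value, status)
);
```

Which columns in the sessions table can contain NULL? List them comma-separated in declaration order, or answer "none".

- price: UNIQUE does not imply NOT NULL → nullable.
- limit_value: CHECK does not forbid NULL (a CHECK constraint passes when its expression is NULL) → nullable.
- name: no NOT NULL constraint applies → nullable.
- status: DEFAULT only fills an omitted column; an explicit NULL is still allowed → nullable.
- url: declared NOT NULL → not nullable.
- trial_days: declared NOT NULL → not nullable.
- ip: part of the PRIMARY KEY, which implies NOT NULL → not nullable.
- session_id: part of the PRIMARY KEY, which implies NOT NULL → not nullable.
- amount: part of the PRIMARY KEY, which implies NOT NULL → not nullable.
- slug: CHECK does not forbid NULL (a CHECK constraint passes when its expression is NULL) → nullable.

price, limit_value, name, status, slug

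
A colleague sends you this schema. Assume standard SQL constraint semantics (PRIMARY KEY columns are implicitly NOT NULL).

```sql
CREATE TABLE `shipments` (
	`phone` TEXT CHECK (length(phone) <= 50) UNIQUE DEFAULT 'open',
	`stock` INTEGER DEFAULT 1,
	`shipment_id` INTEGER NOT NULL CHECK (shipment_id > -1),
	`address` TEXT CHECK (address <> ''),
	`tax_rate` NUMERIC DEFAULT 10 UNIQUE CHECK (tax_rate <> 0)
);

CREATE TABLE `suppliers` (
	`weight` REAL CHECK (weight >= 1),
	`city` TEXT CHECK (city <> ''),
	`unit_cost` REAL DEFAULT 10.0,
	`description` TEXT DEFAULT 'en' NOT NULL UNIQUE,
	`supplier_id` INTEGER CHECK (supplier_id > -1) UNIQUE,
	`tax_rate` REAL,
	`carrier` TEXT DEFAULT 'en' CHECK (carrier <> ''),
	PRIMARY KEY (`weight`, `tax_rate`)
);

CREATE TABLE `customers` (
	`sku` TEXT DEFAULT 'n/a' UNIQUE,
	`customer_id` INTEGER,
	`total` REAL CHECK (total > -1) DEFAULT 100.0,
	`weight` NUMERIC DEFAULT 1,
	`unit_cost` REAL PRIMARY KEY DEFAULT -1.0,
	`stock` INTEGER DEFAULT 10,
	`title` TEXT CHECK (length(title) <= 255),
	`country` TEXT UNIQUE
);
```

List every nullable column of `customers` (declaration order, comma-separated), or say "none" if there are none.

sku, customer_id, total, weight, stock, title, country

- sku: UNIQUE does not imply NOT NULL → nullable.
- customer_id: no NOT NULL constraint applies → nullable.
- total: CHECK does not forbid NULL (a CHECK constraint passes when its expression is NULL) → nullable.
- weight: DEFAULT only fills an omitted column; an explicit NULL is still allowed → nullable.
- unit_cost: part of the PRIMARY KEY, which implies NOT NULL → not nullable.
- stock: DEFAULT only fills an omitted column; an explicit NULL is still allowed → nullable.
- title: CHECK does not forbid NULL (a CHECK constraint passes when its expression is NULL) → nullable.
- country: UNIQUE does not imply NOT NULL → nullable.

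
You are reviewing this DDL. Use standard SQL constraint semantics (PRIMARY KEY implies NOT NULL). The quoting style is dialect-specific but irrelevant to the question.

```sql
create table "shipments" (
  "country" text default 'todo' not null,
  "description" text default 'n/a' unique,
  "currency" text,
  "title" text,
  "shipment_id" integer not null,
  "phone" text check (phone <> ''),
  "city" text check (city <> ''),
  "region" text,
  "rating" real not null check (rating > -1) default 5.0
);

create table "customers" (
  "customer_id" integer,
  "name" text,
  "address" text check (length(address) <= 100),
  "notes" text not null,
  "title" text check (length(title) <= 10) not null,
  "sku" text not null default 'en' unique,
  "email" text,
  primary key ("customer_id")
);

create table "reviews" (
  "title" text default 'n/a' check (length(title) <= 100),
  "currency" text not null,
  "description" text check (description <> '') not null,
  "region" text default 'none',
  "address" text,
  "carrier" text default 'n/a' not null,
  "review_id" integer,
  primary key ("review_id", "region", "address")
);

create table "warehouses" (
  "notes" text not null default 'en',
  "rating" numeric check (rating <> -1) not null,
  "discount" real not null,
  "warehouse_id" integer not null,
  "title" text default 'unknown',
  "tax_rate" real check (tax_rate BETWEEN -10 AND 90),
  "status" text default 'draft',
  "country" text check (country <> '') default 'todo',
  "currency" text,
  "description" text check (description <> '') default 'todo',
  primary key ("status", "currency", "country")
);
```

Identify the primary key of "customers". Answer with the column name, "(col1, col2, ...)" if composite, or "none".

customer_id is declared PRIMARY KEY as a table-level PRIMARY KEY clause.

customer_id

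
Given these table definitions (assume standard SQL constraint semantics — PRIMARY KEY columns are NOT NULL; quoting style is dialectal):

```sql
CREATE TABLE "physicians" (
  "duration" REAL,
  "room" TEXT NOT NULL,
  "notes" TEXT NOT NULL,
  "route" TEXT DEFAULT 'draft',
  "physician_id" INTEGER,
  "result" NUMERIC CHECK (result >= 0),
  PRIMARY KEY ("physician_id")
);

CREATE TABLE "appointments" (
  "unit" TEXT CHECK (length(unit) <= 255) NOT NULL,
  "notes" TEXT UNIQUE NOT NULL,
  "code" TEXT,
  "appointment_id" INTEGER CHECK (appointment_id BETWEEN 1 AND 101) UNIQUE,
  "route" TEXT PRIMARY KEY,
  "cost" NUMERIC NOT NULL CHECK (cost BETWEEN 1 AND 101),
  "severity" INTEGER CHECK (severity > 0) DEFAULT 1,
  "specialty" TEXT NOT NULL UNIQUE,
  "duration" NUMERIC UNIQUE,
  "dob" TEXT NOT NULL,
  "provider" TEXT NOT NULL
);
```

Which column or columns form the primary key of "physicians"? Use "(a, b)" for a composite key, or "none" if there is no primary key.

physician_id is declared PRIMARY KEY as a table-level PRIMARY KEY clause.

physician_id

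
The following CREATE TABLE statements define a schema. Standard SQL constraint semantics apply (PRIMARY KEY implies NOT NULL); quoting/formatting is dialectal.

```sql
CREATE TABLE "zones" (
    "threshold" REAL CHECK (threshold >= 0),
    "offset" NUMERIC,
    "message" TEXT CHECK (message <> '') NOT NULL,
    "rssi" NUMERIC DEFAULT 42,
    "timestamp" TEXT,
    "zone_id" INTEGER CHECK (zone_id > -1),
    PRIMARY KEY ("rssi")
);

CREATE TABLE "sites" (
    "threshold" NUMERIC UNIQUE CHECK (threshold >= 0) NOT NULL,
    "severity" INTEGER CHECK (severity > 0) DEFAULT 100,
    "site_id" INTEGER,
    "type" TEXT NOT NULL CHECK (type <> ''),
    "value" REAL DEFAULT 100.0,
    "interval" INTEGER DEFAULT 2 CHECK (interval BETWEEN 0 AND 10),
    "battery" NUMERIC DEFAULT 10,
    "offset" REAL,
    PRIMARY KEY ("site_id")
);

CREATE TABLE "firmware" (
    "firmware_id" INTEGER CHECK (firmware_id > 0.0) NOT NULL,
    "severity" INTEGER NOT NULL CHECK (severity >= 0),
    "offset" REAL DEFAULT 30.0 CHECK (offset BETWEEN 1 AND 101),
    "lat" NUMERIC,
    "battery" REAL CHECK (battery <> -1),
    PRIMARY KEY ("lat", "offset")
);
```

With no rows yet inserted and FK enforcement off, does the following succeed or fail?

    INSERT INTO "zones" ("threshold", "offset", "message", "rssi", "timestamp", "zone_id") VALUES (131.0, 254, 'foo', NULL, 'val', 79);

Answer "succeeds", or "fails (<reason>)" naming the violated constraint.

rssi is explicitly set to NULL, but rssi is part of the PRIMARY KEY (implied NOT NULL).

fails (NOT NULL on rssi)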